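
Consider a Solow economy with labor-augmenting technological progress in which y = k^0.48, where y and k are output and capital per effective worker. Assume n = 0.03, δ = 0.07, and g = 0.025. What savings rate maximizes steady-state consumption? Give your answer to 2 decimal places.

s_gold = 0.48

The effective depreciation rate is n + g + δ = 0.03 + 0.025 + 0.07 = 0.125.
At the golden rule MPK = n+g+δ, and in any Cobb-Douglas steady state s = (n+g+δ)·k/y = MPK·k/y = capital's share 0.48.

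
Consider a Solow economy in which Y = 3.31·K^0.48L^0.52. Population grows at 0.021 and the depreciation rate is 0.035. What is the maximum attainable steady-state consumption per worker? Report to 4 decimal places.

Break-even investment rate: n + δ = 0.021 + 0.035 = 0.056.
Golden rule sets MPK = n+δ: 0.48·3.31·k^(0.48−1) = 0.056, so k_gold = (0.48·3.31/0.056)^(1/0.52) ≈ 622.3036.
y_gold = 3.31·622.3036^0.48 ≈ 72.6021.
c_gold = y_gold − (n+δ)·k_gold = 72.6021 − 0.056·622.3036 ≈ 37.7531.

c_gold ≈ 37.7531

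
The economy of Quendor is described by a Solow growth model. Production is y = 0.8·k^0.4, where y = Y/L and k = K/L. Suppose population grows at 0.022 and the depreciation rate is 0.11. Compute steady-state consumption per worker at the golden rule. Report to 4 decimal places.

c_gold ≈ 0.8662

The effective depreciation rate is n + δ = 0.022 + 0.11 = 0.132.
Golden rule sets MPK = n+δ: 0.4·0.8·k^(0.4−1) = 0.132, so k_gold = (0.4·0.8/0.132)^(1/0.6) ≈ 4.3748.
y_gold = 0.8·4.3748^0.4 ≈ 1.4437.
c_gold = y_gold − (n+δ)·k_gold = 1.4437 − 0.132·4.3748 ≈ 0.8662.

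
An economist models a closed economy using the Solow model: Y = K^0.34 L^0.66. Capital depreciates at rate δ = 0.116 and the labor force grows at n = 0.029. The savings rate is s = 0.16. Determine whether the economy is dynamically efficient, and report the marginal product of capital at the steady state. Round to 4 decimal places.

dynamically efficient; MPK ≈ 0.3081

The effective depreciation rate is n + δ = 0.029 + 0.116 = 0.145.
Steady-state k*: s·k^0.34 = 0.145·k gives k* = (0.16/0.145)^(1/0.66) ≈ 1.1608.
MPK = 0.34·1.1608^(-0.66) ≈ 0.3081.
MPK > n+δ = 0.145, so the economy is dynamically efficient (under-saving).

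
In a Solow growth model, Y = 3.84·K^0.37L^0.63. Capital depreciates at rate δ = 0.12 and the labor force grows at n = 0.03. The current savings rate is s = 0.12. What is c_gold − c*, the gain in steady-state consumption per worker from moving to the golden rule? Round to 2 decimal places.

Break-even investment rate: n + δ = 0.03 + 0.12 = 0.15.
Current steady state (s = 0.12): k* = (0.12·3.84/0.15)^(1/0.63) ≈ 5.9386, y* = 3.84·5.9386^0.37 ≈ 7.4233, c* = (1−0.12)·7.4233 ≈ 6.5325.
At the golden rule the marginal product of capital equals n+δ: 0.37·3.84·k^(0.37−1) = 0.15. Solving, k_gold = (0.37·3.84/0.15)^(1/0.63) ≈ 35.4738.
y_gold = 3.84·35.4738^0.37 ≈ 14.3813, c_gold = y_gold − 0.15·k_gold ≈ 9.0602.
Gain: Δc = 9.0602 − 6.5325 ≈ 2.5277.

Δc ≈ 2.53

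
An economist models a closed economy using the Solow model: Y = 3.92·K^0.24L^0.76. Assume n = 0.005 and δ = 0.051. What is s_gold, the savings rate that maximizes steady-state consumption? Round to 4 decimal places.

s_gold = 0.2400

Capital per worker breaks even when investment replaces (n + δ)·k; here n + δ = 0.056.
At the golden rule MPK = n+δ, and in any Cobb-Douglas steady state s = (n+δ)·k/y = MPK·k/y = capital's share 0.24.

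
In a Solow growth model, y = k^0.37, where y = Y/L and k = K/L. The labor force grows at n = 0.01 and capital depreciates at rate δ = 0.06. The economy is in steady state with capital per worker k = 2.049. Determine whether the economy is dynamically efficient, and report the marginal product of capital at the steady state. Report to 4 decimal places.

Capital per worker breaks even when investment replaces (n + δ)·k; here n + δ = 0.07.
MPK = 0.37·k^(0.37−1) = 0.37·2.049^(-0.63) ≈ 0.2355.
MPK > 0.07, so the economy is dynamically efficient (under-saving).

dynamically efficient; MPK ≈ 0.2355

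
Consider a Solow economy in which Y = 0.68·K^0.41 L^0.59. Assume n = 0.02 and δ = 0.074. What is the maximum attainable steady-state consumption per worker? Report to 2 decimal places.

c_gold ≈ 0.85

The effective depreciation rate is n + δ = 0.02 + 0.074 = 0.094.
At the golden rule the marginal product of capital equals n+δ: 0.41·0.68·k^(0.41−1) = 0.094. Solving, k_gold = (0.41·0.68/0.094)^(1/0.59) ≈ 6.3136.
y_gold = 0.68·6.3136^0.41 ≈ 1.4475.
c_gold = y_gold − (n+δ)·k_gold = 1.4475 − 0.094·6.3136 ≈ 0.8540.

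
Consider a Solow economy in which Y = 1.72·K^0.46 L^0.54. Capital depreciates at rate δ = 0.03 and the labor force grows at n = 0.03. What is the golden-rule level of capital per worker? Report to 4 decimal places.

n + δ = 0.03 + 0.03 = 0.06.
Setting f'(k) = n+δ gives 0.46·1.72·k^(0.46−1) = 0.06, hence k_gold = (0.46·1.72/0.06)^(1/0.54) ≈ 118.6654.

k_gold ≈ 118.6654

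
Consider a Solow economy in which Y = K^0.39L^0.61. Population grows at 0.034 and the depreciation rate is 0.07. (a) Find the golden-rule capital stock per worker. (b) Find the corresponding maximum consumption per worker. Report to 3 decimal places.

n + δ = 0.034 + 0.07 = 0.104.
Golden rule sets MPK = n+δ: 0.39·k^(0.39−1) = 0.104, so k_gold = (0.39/0.104)^(1/0.61) ≈ 8.7304.
y_gold = 8.7304^0.39 ≈ 2.3281; c_gold = y_gold − 0.104·k_gold ≈ 1.4201.

(a) k_gold ≈ 8.730; (b) c_gold ≈ 1.420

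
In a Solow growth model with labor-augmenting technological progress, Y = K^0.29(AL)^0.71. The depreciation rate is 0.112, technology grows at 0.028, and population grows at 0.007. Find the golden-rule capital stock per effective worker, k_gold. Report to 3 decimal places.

Capital per effective worker breaks even when investment replaces (n + g + δ)·k; here n + g + δ = 0.147.
Maximizing c = f(k) − (n+g+δ)·k gives f'(k) = n+g+δ, i.e. 0.29·k^(0.29−1) = 0.147, so k_gold = (0.29/0.147)^(1/0.71) ≈ 2.6038.

k_gold ≈ 2.604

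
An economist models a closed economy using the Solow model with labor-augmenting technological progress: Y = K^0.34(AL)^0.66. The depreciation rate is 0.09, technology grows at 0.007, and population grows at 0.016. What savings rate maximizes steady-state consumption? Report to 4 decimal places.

s_gold = 0.3400

n + g + δ = 0.016 + 0.007 + 0.09 = 0.113.
At the golden rule MPK = n+g+δ, and in any Cobb-Douglas steady state s = (n+g+δ)·k/y = MPK·k/y = capital's share 0.34.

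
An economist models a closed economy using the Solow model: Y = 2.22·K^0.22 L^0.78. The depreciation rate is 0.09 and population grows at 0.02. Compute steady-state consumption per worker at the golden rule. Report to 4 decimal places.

The effective depreciation rate is n + δ = 0.02 + 0.09 = 0.11.
Golden rule sets MPK = n+δ: 0.22·2.22·k^(0.22−1) = 0.11, so k_gold = (0.22·2.22/0.11)^(1/0.78) ≈ 6.7605.
y_gold = 2.22·6.7605^0.22 ≈ 3.3802.
c_gold = y_gold − (n+δ)·k_gold = 3.3802 − 0.11·6.7605 ≈ 2.6366.

c_gold ≈ 2.6366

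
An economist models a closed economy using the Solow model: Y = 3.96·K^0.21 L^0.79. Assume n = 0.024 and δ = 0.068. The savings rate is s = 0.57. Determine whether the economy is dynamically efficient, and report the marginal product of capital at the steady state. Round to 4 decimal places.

dynamically inefficient; MPK ≈ 0.0339

The effective depreciation rate is n + δ = 0.024 + 0.068 = 0.092.
Steady-state k*: s·A·k^0.21 = 0.092·k gives k* = (0.57·3.96/0.092)^(1/0.79) ≈ 57.4405.
MPK = 0.21·3.96·57.4405^(-0.79) ≈ 0.0339.
MPK < n+δ = 0.092, so the economy is dynamically inefficient (over-saving).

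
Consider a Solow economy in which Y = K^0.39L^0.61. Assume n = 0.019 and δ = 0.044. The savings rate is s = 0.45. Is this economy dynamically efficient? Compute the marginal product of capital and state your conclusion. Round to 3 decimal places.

dynamically inefficient; MPK ≈ 0.055

Break-even investment rate: n + δ = 0.019 + 0.044 = 0.063.
Steady-state k*: s·k^0.39 = 0.063·k gives k* = (0.45/0.063)^(1/0.61) ≈ 25.1067.
MPK = 0.39·25.1067^(-0.61) ≈ 0.0546.
MPK < n+δ = 0.063, so the economy is dynamically inefficient (over-saving).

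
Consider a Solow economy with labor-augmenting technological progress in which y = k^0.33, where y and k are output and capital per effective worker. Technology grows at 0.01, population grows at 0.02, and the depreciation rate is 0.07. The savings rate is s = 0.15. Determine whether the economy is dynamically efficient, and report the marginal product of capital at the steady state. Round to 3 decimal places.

dynamically efficient; MPK ≈ 0.220

Capital per effective worker breaks even when investment replaces (n + g + δ)·k; here n + g + δ = 0.1.
Steady-state k*: s·k^0.33 = 0.1·k gives k* = (0.15/0.1)^(1/0.67) ≈ 1.8316.
MPK = 0.33·1.8316^(-0.67) ≈ 0.2200.
MPK > n+g+δ = 0.1, so the economy is dynamically efficient (under-saving).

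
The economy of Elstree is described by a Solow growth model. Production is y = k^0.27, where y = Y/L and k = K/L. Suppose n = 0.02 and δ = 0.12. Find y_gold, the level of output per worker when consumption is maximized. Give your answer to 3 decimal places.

Break-even investment rate: n + δ = 0.02 + 0.12 = 0.14.
Setting f'(k) = n+δ gives 0.27·k^(0.27−1) = 0.14, hence k_gold = (0.27/0.14)^(1/0.73) ≈ 2.4589.
Output: y_gold = k_gold^0.27 = 2.4589^0.27 ≈ 1.2750.

y_gold ≈ 1.275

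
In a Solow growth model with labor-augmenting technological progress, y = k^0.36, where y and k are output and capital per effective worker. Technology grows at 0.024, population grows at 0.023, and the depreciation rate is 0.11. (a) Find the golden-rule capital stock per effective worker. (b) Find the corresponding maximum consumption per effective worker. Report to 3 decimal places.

(a) k_gold ≈ 3.657; (b) c_gold ≈ 1.021

n + g + δ = 0.023 + 0.024 + 0.11 = 0.157.
Setting f'(k) = n+g+δ gives 0.36·k^(0.36−1) = 0.157, hence k_gold = (0.36/0.157)^(1/0.64) ≈ 3.6570.
y_gold = 3.6570^0.36 ≈ 1.5949; c_gold = y_gold − 0.157·k_gold ≈ 1.0207.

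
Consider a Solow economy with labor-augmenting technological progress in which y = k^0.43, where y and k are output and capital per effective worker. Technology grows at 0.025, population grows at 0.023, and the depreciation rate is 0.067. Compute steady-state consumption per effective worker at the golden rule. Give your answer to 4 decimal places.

c_gold ≈ 1.5416

n + g + δ = 0.023 + 0.025 + 0.067 = 0.115.
Golden rule sets MPK = n+g+δ: 0.43·k^(0.43−1) = 0.115, so k_gold = (0.43/0.115)^(1/0.57) ≈ 10.1126.
y_gold = 10.1126^0.43 ≈ 2.7045.
c_gold = y_gold − (n+g+δ)·k_gold = 2.7045 − 0.115·10.1126 ≈ 1.5416.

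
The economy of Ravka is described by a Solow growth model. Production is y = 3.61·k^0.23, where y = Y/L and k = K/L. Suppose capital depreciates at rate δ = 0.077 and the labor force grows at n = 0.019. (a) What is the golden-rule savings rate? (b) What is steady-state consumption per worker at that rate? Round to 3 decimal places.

Break-even investment rate: n + δ = 0.019 + 0.077 = 0.096.
For Cobb-Douglas, s_gold equals capital's share: s_gold = 0.23.
Golden rule sets MPK = n+δ: 0.23·3.61·k^(0.23−1) = 0.096, so k_gold = (0.23·3.61/0.096)^(1/0.77) ≈ 16.4754.
y_gold = 3.61·16.4754^0.23 ≈ 6.8767; c_gold = (1−0.23)·y_gold ≈ 5.2951.

(a) s_gold = 0.230; (b) c_gold ≈ 5.295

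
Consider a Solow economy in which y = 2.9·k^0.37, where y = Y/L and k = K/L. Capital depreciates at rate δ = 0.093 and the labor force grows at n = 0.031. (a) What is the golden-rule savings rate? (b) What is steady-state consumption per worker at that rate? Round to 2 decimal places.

(a) s_gold = 0.37; (b) c_gold ≈ 6.49

The effective depreciation rate is n + δ = 0.031 + 0.093 = 0.124.
For Cobb-Douglas, s_gold equals capital's share: s_gold = 0.37.
Setting f'(k) = n+δ gives 0.37·2.9·k^(0.37−1) = 0.124, hence k_gold = (0.37·2.9/0.124)^(1/0.63) ≈ 30.7315.
y_gold = 2.9·30.7315^0.37 ≈ 10.2992; c_gold = (1−0.37)·y_gold ≈ 6.4885.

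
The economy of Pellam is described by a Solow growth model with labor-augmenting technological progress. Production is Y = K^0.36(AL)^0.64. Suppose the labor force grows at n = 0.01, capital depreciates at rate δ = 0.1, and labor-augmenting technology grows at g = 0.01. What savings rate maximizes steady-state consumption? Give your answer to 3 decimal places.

s_gold = 0.360

Break-even investment rate: n + g + δ = 0.01 + 0.01 + 0.1 = 0.12.
At the golden rule MPK = n+g+δ, and in any Cobb-Douglas steady state s = (n+g+δ)·k/y = MPK·k/y = capital's share 0.36.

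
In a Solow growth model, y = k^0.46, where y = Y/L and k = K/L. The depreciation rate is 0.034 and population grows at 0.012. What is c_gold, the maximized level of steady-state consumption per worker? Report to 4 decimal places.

Break-even investment rate: n + δ = 0.012 + 0.034 = 0.046.
Maximizing c = f(k) − (n+δ)·k gives f'(k) = n+δ, i.e. 0.46·k^(0.46−1) = 0.046, so k_gold = (0.46/0.046)^(1/0.54) ≈ 71.0971.
y_gold = 71.0971^0.46 ≈ 7.1097.
c_gold = y_gold − (n+δ)·k_gold = 7.1097 − 0.046·71.0971 ≈ 3.8392.

c_gold ≈ 3.8392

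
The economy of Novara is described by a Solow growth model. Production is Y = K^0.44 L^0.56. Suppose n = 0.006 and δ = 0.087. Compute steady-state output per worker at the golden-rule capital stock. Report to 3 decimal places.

y_gold ≈ 3.391

n + δ = 0.006 + 0.087 = 0.093.
Maximizing c = f(k) − (n+δ)·k gives f'(k) = n+δ, i.e. 0.44·k^(0.44−1) = 0.093, so k_gold = (0.44/0.093)^(1/0.56) ≈ 16.0436.
Output: y_gold = k_gold^0.44 = 16.0436^0.44 ≈ 3.3910.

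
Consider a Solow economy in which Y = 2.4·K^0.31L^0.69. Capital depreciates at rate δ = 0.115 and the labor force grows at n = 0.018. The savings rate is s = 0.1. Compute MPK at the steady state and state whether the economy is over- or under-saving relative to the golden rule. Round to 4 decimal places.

Capital per worker breaks even when investment replaces (n + δ)·k; here n + δ = 0.133.
Steady-state k*: s·A·k^0.31 = 0.133·k gives k* = (0.1·2.4/0.133)^(1/0.69) ≈ 2.3525.
MPK = 0.31·2.4·2.3525^(-0.69) ≈ 0.4123.
MPK > n+δ = 0.133, so the economy is dynamically efficient (under-saving).

under-saving; MPK ≈ 0.4123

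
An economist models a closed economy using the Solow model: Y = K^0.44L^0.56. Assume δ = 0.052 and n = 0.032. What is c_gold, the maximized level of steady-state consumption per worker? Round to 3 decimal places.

c_gold ≈ 2.057

Capital per worker breaks even when investment replaces (n + δ)·k; here n + δ = 0.084.
Setting f'(k) = n+δ gives 0.44·k^(0.44−1) = 0.084, hence k_gold = (0.44/0.084)^(1/0.56) ≈ 19.2415.
y_gold = 19.2415^0.44 ≈ 3.6734.
c_gold = y_gold − (n+δ)·k_gold = 3.6734 − 0.084·19.2415 ≈ 2.0571.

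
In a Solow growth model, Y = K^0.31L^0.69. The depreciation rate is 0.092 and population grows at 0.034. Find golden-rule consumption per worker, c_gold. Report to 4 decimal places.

Capital per worker breaks even when investment replaces (n + δ)·k; here n + δ = 0.126.
Setting f'(k) = n+δ gives 0.31·k^(0.31−1) = 0.126, hence k_gold = (0.31/0.126)^(1/0.69) ≈ 3.6868.
y_gold = 3.6868^0.31 ≈ 1.4985.
c_gold = y_gold − (n+δ)·k_gold = 1.4985 − 0.126·3.6868 ≈ 1.0340.

c_gold ≈ 1.0340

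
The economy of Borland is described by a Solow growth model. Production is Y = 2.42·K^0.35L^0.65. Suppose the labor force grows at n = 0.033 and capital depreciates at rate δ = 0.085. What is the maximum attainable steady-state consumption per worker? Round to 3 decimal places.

c_gold ≈ 4.546

n + δ = 0.033 + 0.085 = 0.118.
Maximizing c = f(k) − (n+δ)·k gives f'(k) = n+δ, i.e. 0.35·2.42·k^(0.35−1) = 0.118, so k_gold = (0.35·2.42/0.118)^(1/0.65) ≈ 20.7456.
y_gold = 2.42·20.7456^0.35 ≈ 6.9942.
c_gold = y_gold − (n+δ)·k_gold = 6.9942 − 0.118·20.7456 ≈ 4.5462.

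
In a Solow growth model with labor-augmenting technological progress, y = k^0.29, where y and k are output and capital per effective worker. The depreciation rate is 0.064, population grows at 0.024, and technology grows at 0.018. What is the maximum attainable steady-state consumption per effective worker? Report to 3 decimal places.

c_gold ≈ 1.071

The effective depreciation rate is n + g + δ = 0.024 + 0.018 + 0.064 = 0.106.
Setting f'(k) = n+g+δ gives 0.29·k^(0.29−1) = 0.106, hence k_gold = (0.29/0.106)^(1/0.71) ≈ 4.1269.
y_gold = 4.1269^0.29 ≈ 1.5084.
c_gold = y_gold − (n+g+δ)·k_gold = 1.5084 − 0.106·4.1269 ≈ 1.0710.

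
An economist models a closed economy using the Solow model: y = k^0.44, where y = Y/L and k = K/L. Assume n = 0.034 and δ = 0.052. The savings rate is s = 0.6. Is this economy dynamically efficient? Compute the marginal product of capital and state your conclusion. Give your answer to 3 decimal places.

dynamically inefficient; MPK ≈ 0.063

Break-even investment rate: n + δ = 0.034 + 0.052 = 0.086.
Steady-state k*: s·k^0.44 = 0.086·k gives k* = (0.6/0.086)^(1/0.56) ≈ 32.1013.
MPK = 0.44·32.1013^(-0.56) ≈ 0.0631.
MPK < n+δ = 0.086, so the economy is dynamically inefficient (over-saving).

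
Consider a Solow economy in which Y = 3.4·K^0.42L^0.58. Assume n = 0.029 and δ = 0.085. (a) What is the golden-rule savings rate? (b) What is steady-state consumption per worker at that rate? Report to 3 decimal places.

(a) s_gold = 0.420; (b) c_gold ≈ 12.299

Break-even investment rate: n + δ = 0.029 + 0.085 = 0.114.
For Cobb-Douglas, s_gold equals capital's share: s_gold = 0.42.
At the golden rule the marginal product of capital equals n+δ: 0.42·3.4·k^(0.42−1) = 0.114. Solving, k_gold = (0.42·3.4/0.114)^(1/0.58) ≈ 78.1266.
y_gold = 3.4·78.1266^0.42 ≈ 21.2058; c_gold = (1−0.42)·y_gold ≈ 12.2994.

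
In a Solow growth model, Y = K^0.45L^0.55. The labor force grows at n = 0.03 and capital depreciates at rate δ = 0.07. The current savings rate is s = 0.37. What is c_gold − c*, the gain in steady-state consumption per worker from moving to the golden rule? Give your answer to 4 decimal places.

Δc ≈ 0.0453

Capital per worker breaks even when investment replaces (n + δ)·k; here n + δ = 0.1.
Current steady state (s = 0.37): k* = (0.37/0.1)^(1/0.55) ≈ 10.7918, y* = 10.7918^0.45 ≈ 2.9167, c* = (1−0.37)·2.9167 ≈ 1.8375.
Maximizing c = f(k) − (n+δ)·k gives f'(k) = n+δ, i.e. 0.45·k^(0.45−1) = 0.1, so k_gold = (0.45/0.1)^(1/0.55) ≈ 15.4049.
y_gold = 15.4049^0.45 ≈ 3.4233, c_gold = y_gold − 0.1·k_gold ≈ 1.8828.
Gain: Δc = 1.8828 − 1.8375 ≈ 0.0453.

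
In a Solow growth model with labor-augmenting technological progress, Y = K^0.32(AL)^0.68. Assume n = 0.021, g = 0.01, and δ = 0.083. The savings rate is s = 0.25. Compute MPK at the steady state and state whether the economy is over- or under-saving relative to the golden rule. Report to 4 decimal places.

The effective depreciation rate is n + g + δ = 0.021 + 0.01 + 0.083 = 0.114.
Steady-state k*: s·k^0.32 = 0.114·k gives k* = (0.25/0.114)^(1/0.68) ≈ 3.1734.
MPK = 0.32·3.1734^(-0.68) ≈ 0.1459.
MPK > n+g+δ = 0.114, so the economy is dynamically efficient (under-saving).

under-saving; MPK ≈ 0.1459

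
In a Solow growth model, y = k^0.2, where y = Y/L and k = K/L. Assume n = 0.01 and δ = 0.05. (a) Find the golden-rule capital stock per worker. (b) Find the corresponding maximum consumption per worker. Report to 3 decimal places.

(a) k_gold ≈ 4.504; (b) c_gold ≈ 1.081

The effective depreciation rate is n + δ = 0.01 + 0.05 = 0.06.
Golden rule sets MPK = n+δ: 0.2·k^(0.2−1) = 0.06, so k_gold = (0.2/0.06)^(1/0.8) ≈ 4.5040.
y_gold = 4.5040^0.2 ≈ 1.3512; c_gold = y_gold − 0.06·k_gold ≈ 1.0810.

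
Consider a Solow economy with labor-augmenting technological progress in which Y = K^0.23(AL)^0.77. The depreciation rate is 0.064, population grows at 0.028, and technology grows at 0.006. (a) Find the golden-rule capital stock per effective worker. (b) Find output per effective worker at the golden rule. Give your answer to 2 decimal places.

n + g + δ = 0.028 + 0.006 + 0.064 = 0.098.
Golden rule sets MPK = n+g+δ: 0.23·k^(0.23−1) = 0.098, so k_gold = (0.23/0.098)^(1/0.77) ≈ 3.0281.
y_gold = 3.0281^0.23 ≈ 1.2902.

(a) k_gold ≈ 3.03; (b) y_gold ≈ 1.29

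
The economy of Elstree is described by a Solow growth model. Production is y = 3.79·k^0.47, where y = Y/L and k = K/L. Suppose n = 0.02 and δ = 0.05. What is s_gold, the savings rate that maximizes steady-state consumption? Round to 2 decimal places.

Break-even investment rate: n + δ = 0.02 + 0.05 = 0.07.
At the golden rule MPK = n+δ, and in any Cobb-Douglas steady state s = (n+δ)·k/y = MPK·k/y = capital's share 0.47.

s_gold = 0.47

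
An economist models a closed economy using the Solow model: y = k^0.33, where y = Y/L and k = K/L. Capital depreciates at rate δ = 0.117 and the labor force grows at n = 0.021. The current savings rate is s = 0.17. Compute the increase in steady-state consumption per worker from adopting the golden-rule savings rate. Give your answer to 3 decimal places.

Break-even investment rate: n + δ = 0.021 + 0.117 = 0.138.
Current steady state (s = 0.17): k* = (0.17/0.138)^(1/0.67) ≈ 1.3651, y* = 1.3651^0.33 ≈ 1.1082, c* = (1−0.17)·1.1082 ≈ 0.9198.
Golden rule sets MPK = n+δ: 0.33·k^(0.33−1) = 0.138, so k_gold = (0.33/0.138)^(1/0.67) ≈ 3.6739.
y_gold = 3.6739^0.33 ≈ 1.5364, c_gold = y_gold − 0.138·k_gold ≈ 1.0294.
Gain: Δc = 1.0294 − 0.9198 ≈ 0.1096.

Δc ≈ 0.110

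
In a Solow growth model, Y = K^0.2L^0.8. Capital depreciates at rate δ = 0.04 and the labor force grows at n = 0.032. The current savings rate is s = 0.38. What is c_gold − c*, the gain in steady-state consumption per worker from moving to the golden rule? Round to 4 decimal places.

The effective depreciation rate is n + δ = 0.032 + 0.04 = 0.072.
Current steady state (s = 0.38): k* = (0.38/0.072)^(1/0.8) ≈ 7.9995, y* = 7.9995^0.2 ≈ 1.5157, c* = (1−0.38)·1.5157 ≈ 0.9397.
Maximizing c = f(k) − (n+δ)·k gives f'(k) = n+δ, i.e. 0.2·k^(0.2−1) = 0.072, so k_gold = (0.2/0.072)^(1/0.8) ≈ 3.5861.
y_gold = 3.5861^0.2 ≈ 1.2910, c_gold = y_gold − 0.072·k_gold ≈ 1.0328.
Gain: Δc = 1.0328 − 0.9397 ≈ 0.0931.

Δc ≈ 0.0931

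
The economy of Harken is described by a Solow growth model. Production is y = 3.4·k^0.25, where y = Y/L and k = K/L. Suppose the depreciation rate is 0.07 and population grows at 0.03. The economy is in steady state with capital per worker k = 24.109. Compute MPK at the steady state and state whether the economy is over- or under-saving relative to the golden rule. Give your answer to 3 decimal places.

The effective depreciation rate is n + δ = 0.03 + 0.07 = 0.1.
MPK = 0.25·3.4·k^(0.25−1) = 0.25·3.4·24.109^(-0.75) ≈ 0.0781.
MPK < 0.1, so the economy is dynamically inefficient (over-saving).

over-saving; MPK ≈ 0.078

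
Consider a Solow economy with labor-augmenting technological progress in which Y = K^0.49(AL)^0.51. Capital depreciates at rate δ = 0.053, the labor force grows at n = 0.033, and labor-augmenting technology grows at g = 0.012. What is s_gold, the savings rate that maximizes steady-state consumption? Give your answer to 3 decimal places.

s_gold = 0.490

Break-even investment rate: n + g + δ = 0.033 + 0.012 + 0.053 = 0.098.
At the golden rule MPK = n+g+δ, and in any Cobb-Douglas steady state s = (n+g+δ)·k/y = MPK·k/y = capital's share 0.49.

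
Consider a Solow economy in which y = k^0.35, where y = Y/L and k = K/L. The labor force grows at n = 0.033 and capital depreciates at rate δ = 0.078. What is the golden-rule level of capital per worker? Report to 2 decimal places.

k_gold ≈ 5.85

Break-even investment rate: n + δ = 0.033 + 0.078 = 0.111.
Setting f'(k) = n+δ gives 0.35·k^(0.35−1) = 0.111, hence k_gold = (0.35/0.111)^(1/0.65) ≈ 5.8519.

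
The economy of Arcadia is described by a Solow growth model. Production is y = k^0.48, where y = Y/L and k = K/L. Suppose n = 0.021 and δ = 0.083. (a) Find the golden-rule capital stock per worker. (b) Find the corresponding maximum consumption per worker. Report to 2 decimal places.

Capital per worker breaks even when investment replaces (n + δ)·k; here n + δ = 0.104.
Setting f'(k) = n+δ gives 0.48·k^(0.48−1) = 0.104, hence k_gold = (0.48/0.104)^(1/0.52) ≈ 18.9375.
y_gold = 18.9375^0.48 ≈ 4.1031; c_gold = y_gold − 0.104·k_gold ≈ 2.1336.

(a) k_gold ≈ 18.94; (b) c_gold ≈ 2.13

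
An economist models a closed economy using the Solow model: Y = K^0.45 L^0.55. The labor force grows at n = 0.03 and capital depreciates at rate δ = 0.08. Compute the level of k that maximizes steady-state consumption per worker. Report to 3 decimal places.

k_gold ≈ 12.954

n + δ = 0.03 + 0.08 = 0.11.
Golden rule sets MPK = n+δ: 0.45·k^(0.45−1) = 0.11, so k_gold = (0.45/0.11)^(1/0.55) ≈ 12.9539.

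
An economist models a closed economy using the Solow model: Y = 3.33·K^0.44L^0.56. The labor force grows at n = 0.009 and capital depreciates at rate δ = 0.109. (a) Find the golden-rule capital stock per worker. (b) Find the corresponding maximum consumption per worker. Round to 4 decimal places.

(a) k_gold ≈ 89.8665; (b) c_gold ≈ 13.4963

The effective depreciation rate is n + δ = 0.009 + 0.109 = 0.118.
Golden rule sets MPK = n+δ: 0.44·3.33·k^(0.44−1) = 0.118, so k_gold = (0.44·3.33/0.118)^(1/0.56) ≈ 89.8665.
y_gold = 3.33·89.8665^0.44 ≈ 24.1006; c_gold = y_gold − 0.118·k_gold ≈ 13.4963.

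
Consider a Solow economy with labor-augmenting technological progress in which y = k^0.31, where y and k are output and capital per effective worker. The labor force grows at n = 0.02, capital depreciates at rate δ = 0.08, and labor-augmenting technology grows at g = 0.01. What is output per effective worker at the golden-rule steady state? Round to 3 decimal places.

y_gold ≈ 1.593

Capital per effective worker breaks even when investment replaces (n + g + δ)·k; here n + g + δ = 0.11.
At the golden rule the marginal product of capital equals n+g+δ: 0.31·k^(0.31−1) = 0.11. Solving, k_gold = (0.31/0.11)^(1/0.69) ≈ 4.4888.
Output: y_gold = k_gold^0.31 = 4.4888^0.31 ≈ 1.5928.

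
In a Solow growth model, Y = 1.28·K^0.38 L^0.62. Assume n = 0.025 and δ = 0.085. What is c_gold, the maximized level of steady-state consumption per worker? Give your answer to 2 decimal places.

Capital per worker breaks even when investment replaces (n + δ)·k; here n + δ = 0.11.
Golden rule sets MPK = n+δ: 0.38·1.28·k^(0.38−1) = 0.11, so k_gold = (0.38·1.28/0.11)^(1/0.62) ≈ 10.9974.
y_gold = 1.28·10.9974^0.38 ≈ 3.1835.
c_gold = y_gold − (n+δ)·k_gold = 3.1835 − 0.11·10.9974 ≈ 1.9738.

c_gold ≈ 1.97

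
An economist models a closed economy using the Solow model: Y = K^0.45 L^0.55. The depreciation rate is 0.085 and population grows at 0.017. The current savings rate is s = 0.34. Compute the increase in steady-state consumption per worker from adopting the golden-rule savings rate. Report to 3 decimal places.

Δc ≈ 0.085

Break-even investment rate: n + δ = 0.017 + 0.085 = 0.102.
Current steady state (s = 0.34): k* = (0.34/0.102)^(1/0.55) ≈ 8.9267, y* = 8.9267^0.45 ≈ 2.6780, c* = (1−0.34)·2.6780 ≈ 1.7675.
Maximizing c = f(k) − (n+δ)·k gives f'(k) = n+δ, i.e. 0.45·k^(0.45−1) = 0.102, so k_gold = (0.45/0.102)^(1/0.55) ≈ 14.8601.
y_gold = 14.8601^0.45 ≈ 3.3683, c_gold = y_gold − 0.102·k_gold ≈ 1.8526.
Gain: Δc = 1.8526 − 1.7675 ≈ 0.0851.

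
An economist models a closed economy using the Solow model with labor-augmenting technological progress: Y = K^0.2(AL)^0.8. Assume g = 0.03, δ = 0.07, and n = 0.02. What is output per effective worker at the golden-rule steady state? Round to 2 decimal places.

Capital per effective worker breaks even when investment replaces (n + g + δ)·k; here n + g + δ = 0.12.
Setting f'(k) = n+g+δ gives 0.2·k^(0.2−1) = 0.12, hence k_gold = (0.2/0.12)^(1/0.8) ≈ 1.8937.
Output: y_gold = k_gold^0.2 = 1.8937^0.2 ≈ 1.1362.

y_gold ≈ 1.14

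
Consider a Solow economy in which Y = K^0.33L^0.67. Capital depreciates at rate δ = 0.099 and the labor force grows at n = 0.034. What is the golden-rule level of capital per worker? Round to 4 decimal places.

n + δ = 0.034 + 0.099 = 0.133.
Maximizing c = f(k) − (n+δ)·k gives f'(k) = n+δ, i.e. 0.33·k^(0.33−1) = 0.133, so k_gold = (0.33/0.133)^(1/0.67) ≈ 3.8819.

k_gold ≈ 3.8819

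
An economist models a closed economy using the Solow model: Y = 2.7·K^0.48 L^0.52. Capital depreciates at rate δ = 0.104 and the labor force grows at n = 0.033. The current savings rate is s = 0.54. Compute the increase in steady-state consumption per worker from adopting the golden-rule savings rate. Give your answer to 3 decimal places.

Δc ≈ 0.154

n + δ = 0.033 + 0.104 = 0.137.
Current steady state (s = 0.54): k* = (0.54·2.7/0.137)^(1/0.52) ≈ 94.4215, y* = 2.7·94.4215^0.48 ≈ 23.9551, c* = (1−0.54)·23.9551 ≈ 11.0193.
Golden rule sets MPK = n+δ: 0.48·2.7·k^(0.48−1) = 0.137, so k_gold = (0.48·2.7/0.137)^(1/0.52) ≈ 75.2837.
y_gold = 2.7·75.2837^0.48 ≈ 21.4872, c_gold = y_gold − 0.137·k_gold ≈ 11.1734.
Gain: Δc = 11.1734 − 11.0193 ≈ 0.1540.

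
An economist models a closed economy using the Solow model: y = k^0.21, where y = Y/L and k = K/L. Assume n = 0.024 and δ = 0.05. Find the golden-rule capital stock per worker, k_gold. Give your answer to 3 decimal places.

k_gold ≈ 3.745

The effective depreciation rate is n + δ = 0.024 + 0.05 = 0.074.
At the golden rule the marginal product of capital equals n+δ: 0.21·k^(0.21−1) = 0.074. Solving, k_gold = (0.21/0.074)^(1/0.79) ≈ 3.7446.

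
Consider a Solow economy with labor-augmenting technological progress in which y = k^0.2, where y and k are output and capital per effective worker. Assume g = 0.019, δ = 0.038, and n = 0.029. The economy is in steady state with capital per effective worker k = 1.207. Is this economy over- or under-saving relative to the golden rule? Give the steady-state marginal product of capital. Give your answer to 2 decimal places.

under-saving; MPK ≈ 0.17

n + g + δ = 0.029 + 0.019 + 0.038 = 0.086.
MPK = 0.2·k^(0.2−1) = 0.2·1.207^(-0.8) ≈ 0.1721.
MPK > 0.086, so the economy is dynamically efficient (under-saving).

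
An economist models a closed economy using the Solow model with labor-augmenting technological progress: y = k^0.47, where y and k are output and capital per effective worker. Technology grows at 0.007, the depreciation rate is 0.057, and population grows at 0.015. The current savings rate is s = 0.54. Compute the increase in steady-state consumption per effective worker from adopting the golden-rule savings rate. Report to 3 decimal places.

Δc ≈ 0.047

The effective depreciation rate is n + g + δ = 0.015 + 0.007 + 0.057 = 0.079.
Current steady state (s = 0.54): k* = (0.54/0.079)^(1/0.53) ≈ 37.5865, y* = 37.5865^0.47 ≈ 5.4988, c* = (1−0.54)·5.4988 ≈ 2.5294.
Golden rule sets MPK = n+g+δ: 0.47·k^(0.47−1) = 0.079, so k_gold = (0.47/0.079)^(1/0.53) ≈ 28.9245.
y_gold = 28.9245^0.47 ≈ 4.8618, c_gold = y_gold − 0.079·k_gold ≈ 2.5767.
Gain: Δc = 2.5767 − 2.5294 ≈ 0.0473.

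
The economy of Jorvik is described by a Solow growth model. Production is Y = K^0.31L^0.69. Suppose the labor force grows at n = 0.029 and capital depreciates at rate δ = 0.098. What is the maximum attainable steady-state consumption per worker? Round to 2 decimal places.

n + δ = 0.029 + 0.098 = 0.127.
Setting f'(k) = n+δ gives 0.31·k^(0.31−1) = 0.127, hence k_gold = (0.31/0.127)^(1/0.69) ≈ 3.6448.
y_gold = 3.6448^0.31 ≈ 1.4932.
c_gold = y_gold − (n+δ)·k_gold = 1.4932 − 0.127·3.6448 ≈ 1.0303.

c_gold ≈ 1.03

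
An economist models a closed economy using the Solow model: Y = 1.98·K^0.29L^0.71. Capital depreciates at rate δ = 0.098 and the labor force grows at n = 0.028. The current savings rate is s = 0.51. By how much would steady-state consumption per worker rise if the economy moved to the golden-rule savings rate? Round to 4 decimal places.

The effective depreciation rate is n + δ = 0.028 + 0.098 = 0.126.
Current steady state (s = 0.51): k* = (0.51·1.98/0.126)^(1/0.71) ≈ 18.7521, y* = 1.98·18.7521^0.29 ≈ 4.6329, c* = (1−0.51)·4.6329 ≈ 2.2701.
Setting f'(k) = n+δ gives 0.29·1.98·k^(0.29−1) = 0.126, hence k_gold = (0.29·1.98/0.126)^(1/0.71) ≈ 8.4671.
y_gold = 1.98·8.4671^0.29 ≈ 3.6788, c_gold = y_gold − 0.126·k_gold ≈ 2.6120.
Gain: Δc = 2.6120 − 2.2701 ≈ 0.3419.

Δc ≈ 0.3419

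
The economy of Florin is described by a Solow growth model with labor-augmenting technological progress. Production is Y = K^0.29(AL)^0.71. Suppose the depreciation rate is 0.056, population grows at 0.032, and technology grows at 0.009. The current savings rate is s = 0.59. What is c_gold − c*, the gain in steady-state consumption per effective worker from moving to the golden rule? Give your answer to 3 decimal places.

Δc ≈ 0.253

n + g + δ = 0.032 + 0.009 + 0.056 = 0.097.
Current steady state (s = 0.59): k* = (0.59/0.097)^(1/0.71) ≈ 12.7156, y* = 12.7156^0.29 ≈ 2.0905, c* = (1−0.59)·2.0905 ≈ 0.8571.
Maximizing c = f(k) − (n+g+δ)·k gives f'(k) = n+g+δ, i.e. 0.29·k^(0.29−1) = 0.097, so k_gold = (0.29/0.097)^(1/0.71) ≈ 4.6762.
y_gold = 4.6762^0.29 ≈ 1.5641, c_gold = y_gold − 0.097·k_gold ≈ 1.1105.
Gain: Δc = 1.1105 − 0.8571 ≈ 0.2534.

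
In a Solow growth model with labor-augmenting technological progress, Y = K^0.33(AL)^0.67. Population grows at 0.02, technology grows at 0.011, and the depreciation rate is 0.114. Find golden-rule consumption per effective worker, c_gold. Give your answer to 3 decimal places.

c_gold ≈ 1.005

The effective depreciation rate is n + g + δ = 0.02 + 0.011 + 0.114 = 0.145.
Maximizing c = f(k) − (n+g+δ)·k gives f'(k) = n+g+δ, i.e. 0.33·k^(0.33−1) = 0.145, so k_gold = (0.33/0.145)^(1/0.67) ≈ 3.4124.
y_gold = 3.4124^0.33 ≈ 1.4994.
c_gold = y_gold − (n+g+δ)·k_gold = 1.4994 − 0.145·3.4124 ≈ 1.0046.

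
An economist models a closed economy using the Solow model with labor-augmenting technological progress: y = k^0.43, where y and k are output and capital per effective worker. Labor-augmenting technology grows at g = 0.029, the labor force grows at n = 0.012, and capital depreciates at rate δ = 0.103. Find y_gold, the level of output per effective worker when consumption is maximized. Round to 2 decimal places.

Break-even investment rate: n + g + δ = 0.012 + 0.029 + 0.103 = 0.144.
Setting f'(k) = n+g+δ gives 0.43·k^(0.43−1) = 0.144, hence k_gold = (0.43/0.144)^(1/0.57) ≈ 6.8158.
Output: y_gold = k_gold^0.43 = 6.8158^0.43 ≈ 2.2825.

y_gold ≈ 2.28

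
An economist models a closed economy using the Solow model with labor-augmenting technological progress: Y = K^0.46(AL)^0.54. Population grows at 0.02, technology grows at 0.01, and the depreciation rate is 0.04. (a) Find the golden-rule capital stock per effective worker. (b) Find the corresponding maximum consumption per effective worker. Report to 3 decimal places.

(a) k_gold ≈ 32.673; (b) c_gold ≈ 2.685

The effective depreciation rate is n + g + δ = 0.02 + 0.01 + 0.04 = 0.07.
Maximizing c = f(k) − (n+g+δ)·k gives f'(k) = n+g+δ, i.e. 0.46·k^(0.46−1) = 0.07, so k_gold = (0.46/0.07)^(1/0.54) ≈ 32.6727.
y_gold = 32.6727^0.46 ≈ 4.9719; c_gold = y_gold − 0.07·k_gold ≈ 2.6848.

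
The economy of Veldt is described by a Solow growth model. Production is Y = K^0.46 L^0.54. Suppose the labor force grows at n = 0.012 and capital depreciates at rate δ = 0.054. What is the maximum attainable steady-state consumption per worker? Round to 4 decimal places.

The effective depreciation rate is n + δ = 0.012 + 0.054 = 0.066.
Golden rule sets MPK = n+δ: 0.46·k^(0.46−1) = 0.066, so k_gold = (0.46/0.066)^(1/0.54) ≈ 36.4340.
y_gold = 36.4340^0.46 ≈ 5.2275.
c_gold = y_gold − (n+δ)·k_gold = 5.2275 − 0.066·36.4340 ≈ 2.8228.

c_gold ≈ 2.8228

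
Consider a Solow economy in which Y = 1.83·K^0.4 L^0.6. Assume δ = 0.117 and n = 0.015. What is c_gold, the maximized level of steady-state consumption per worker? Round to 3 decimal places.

c_gold ≈ 3.440

Break-even investment rate: n + δ = 0.015 + 0.117 = 0.132.
Setting f'(k) = n+δ gives 0.4·1.83·k^(0.4−1) = 0.132, hence k_gold = (0.4·1.83/0.132)^(1/0.6) ≈ 17.3738.
y_gold = 1.83·17.3738^0.4 ≈ 5.7334.
c_gold = y_gold − (n+δ)·k_gold = 5.7334 − 0.132·17.3738 ≈ 3.4400.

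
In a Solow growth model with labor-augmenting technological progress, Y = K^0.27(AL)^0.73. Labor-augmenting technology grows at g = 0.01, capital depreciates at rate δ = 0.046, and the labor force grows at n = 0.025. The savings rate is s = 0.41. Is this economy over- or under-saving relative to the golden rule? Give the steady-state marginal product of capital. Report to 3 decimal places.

over-saving; MPK ≈ 0.053

n + g + δ = 0.025 + 0.01 + 0.046 = 0.081.
Steady-state k*: s·k^0.27 = 0.081·k gives k* = (0.41/0.081)^(1/0.73) ≈ 9.2213.
MPK = 0.27·9.2213^(-0.73) ≈ 0.0533.
MPK < n+g+δ = 0.081, so the economy is dynamically inefficient (over-saving).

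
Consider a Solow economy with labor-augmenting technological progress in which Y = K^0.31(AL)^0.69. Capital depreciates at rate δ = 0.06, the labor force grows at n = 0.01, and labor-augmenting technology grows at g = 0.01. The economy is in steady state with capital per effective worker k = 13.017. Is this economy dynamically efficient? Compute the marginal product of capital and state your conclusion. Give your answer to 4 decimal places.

n + g + δ = 0.01 + 0.01 + 0.06 = 0.08.
MPK = 0.31·k^(0.31−1) = 0.31·13.017^(-0.69) ≈ 0.0528.
MPK < 0.08, so the economy is dynamically inefficient (over-saving).

dynamically inefficient; MPK ≈ 0.0528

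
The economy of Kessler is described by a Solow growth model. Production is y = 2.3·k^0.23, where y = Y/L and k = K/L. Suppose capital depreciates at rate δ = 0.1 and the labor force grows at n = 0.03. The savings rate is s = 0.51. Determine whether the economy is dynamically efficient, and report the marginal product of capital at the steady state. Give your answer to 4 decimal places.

dynamically inefficient; MPK ≈ 0.0586

n + δ = 0.03 + 0.1 = 0.13.
Steady-state k*: s·A·k^0.23 = 0.13·k gives k* = (0.51·2.3/0.13)^(1/0.77) ≈ 17.4069.
MPK = 0.23·2.3·17.4069^(-0.77) ≈ 0.0586.
MPK < n+δ = 0.13, so the economy is dynamically inefficient (over-saving).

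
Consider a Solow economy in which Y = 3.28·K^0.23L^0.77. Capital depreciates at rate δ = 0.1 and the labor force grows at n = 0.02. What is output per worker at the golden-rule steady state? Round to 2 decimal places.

Capital per worker breaks even when investment replaces (n + δ)·k; here n + δ = 0.12.
At the golden rule the marginal product of capital equals n+δ: 0.23·3.28·k^(0.23−1) = 0.12. Solving, k_gold = (0.23·3.28/0.12)^(1/0.77) ≈ 10.8870.
Output: y_gold = 3.28·k_gold^0.23 = 3.28·10.8870^0.23 ≈ 5.6802.

y_gold ≈ 5.68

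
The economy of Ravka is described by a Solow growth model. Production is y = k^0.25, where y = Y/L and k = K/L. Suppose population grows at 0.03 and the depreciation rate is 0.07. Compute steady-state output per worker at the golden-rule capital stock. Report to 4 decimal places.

y_gold ≈ 1.3572

Break-even investment rate: n + δ = 0.03 + 0.07 = 0.1.
Setting f'(k) = n+δ gives 0.25·k^(0.25−1) = 0.1, hence k_gold = (0.25/0.1)^(1/0.75) ≈ 3.3930.
Output: y_gold = k_gold^0.25 = 3.3930^0.25 ≈ 1.3572.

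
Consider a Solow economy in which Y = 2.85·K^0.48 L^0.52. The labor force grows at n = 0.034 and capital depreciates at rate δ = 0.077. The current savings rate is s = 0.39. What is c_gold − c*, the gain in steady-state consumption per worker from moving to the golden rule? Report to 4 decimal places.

Δc ≈ 0.4747

Capital per worker breaks even when investment replaces (n + δ)·k; here n + δ = 0.111.
Current steady state (s = 0.39): k* = (0.39·2.85/0.111)^(1/0.52) ≈ 83.9856, y* = 2.85·83.9856^0.48 ≈ 23.9036, c* = (1−0.39)·23.9036 ≈ 14.5812.
Setting f'(k) = n+δ gives 0.48·2.85·k^(0.48−1) = 0.111, hence k_gold = (0.48·2.85/0.111)^(1/0.52) ≈ 125.2049.
y_gold = 2.85·125.2049^0.48 ≈ 28.9536, c_gold = y_gold − 0.111·k_gold ≈ 15.0559.
Gain: Δc = 15.0559 − 14.5812 ≈ 0.4747.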